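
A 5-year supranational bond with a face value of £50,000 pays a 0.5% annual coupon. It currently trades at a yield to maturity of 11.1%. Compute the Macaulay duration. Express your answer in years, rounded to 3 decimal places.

Periodic yield y = 0.111. Discount each cash flow and weight by its year:
  t   CF        PV=CF/(1+0.111)^t    t·PV
  1       250.00       225.0225       225.0225
  2       250.00       202.5405       405.0810
  3       250.00       182.3047       546.9141
  4       250.00       164.0906       656.3625
  5    50,250.00    29,686.9630   148,434.8151
  Σ                 30,460.9213   150,268.1951
Price P = Σ PV = 30,460.9213.
Macaulay duration = Σ(t·PV) / P = 150,268.1951 / 30,460.9213 = 4.93315 years.

4.933 years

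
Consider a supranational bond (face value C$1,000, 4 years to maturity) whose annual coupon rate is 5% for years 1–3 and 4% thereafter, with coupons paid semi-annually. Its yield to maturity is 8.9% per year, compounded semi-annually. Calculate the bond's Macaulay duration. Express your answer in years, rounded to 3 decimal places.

Periodic yield y = 0.0445. Discount each cash flow and weight by its period:
  t   CF        PV=CF/(1+0.0445)^t    t·PV
  1        25.00        23.9349        23.9349
  2        25.00        22.9152        45.8303
  3        25.00        21.9389        65.8167
  4        25.00        21.0042        84.0168
  5        25.00        20.1093       100.5467
  6        25.00        19.2526       115.5156
  7        20.00        14.7459       103.2212
  8     1,020.00       720.0002     5,760.0016
  Σ                    863.9012     6,298.8838
Price P = Σ PV = 863.9012.
Macaulay duration = Σ(t·PV) / P = 6,298.8838 / 863.9012 = 7.29121 half-year periods.
In years: 7.29121 / 2 = 3.64560 years.

3.646 years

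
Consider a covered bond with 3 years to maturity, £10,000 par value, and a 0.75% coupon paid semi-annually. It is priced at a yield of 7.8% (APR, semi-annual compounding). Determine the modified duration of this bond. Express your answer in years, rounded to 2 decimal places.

Periodic yield y = 0.039. First find Macaulay duration:
  t   CF        PV=CF/(1+0.039)^t    t·PV
  1        37.50        36.0924        36.0924
  2        37.50        34.7376        69.4753
  3        37.50        33.4337       100.3011
  4        37.50        32.1787       128.7150
  5        37.50        30.9709       154.8544
  6    10,037.50     7,978.7025    47,872.2151
  Σ                  8,146.1159    48,361.6533
P = 8,146.1159; Macaulay duration = 48,361.6533 / 8,146.1159 = 5.93677 half-year periods = 2.96839 years.
Modified duration = D_Mac / (1 + y) = 2.96839 / 1.039 = 2.85697 years.

2.86 years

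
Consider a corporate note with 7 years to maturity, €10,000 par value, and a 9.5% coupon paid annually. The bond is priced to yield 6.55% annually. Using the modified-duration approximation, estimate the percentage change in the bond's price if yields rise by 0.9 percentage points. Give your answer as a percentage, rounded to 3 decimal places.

-4.682%

Periodic yield y = 0.0655. Modified duration first:
  t   CF        PV=CF/(1+0.0655)^t    t·PV
  1       950.00       891.6002       891.6002
  2       950.00       836.7904     1,673.5808
  3       950.00       785.3500     2,356.0500
  4       950.00       737.0718     2,948.2872
  5       950.00       691.7614     3,458.8071
  6       950.00       649.2364     3,895.4186
  7    10,950.00     7,023.2793    49,162.9552
  Σ                 11,615.0895    64,386.6990
P = 11,615.0895; D_Mac = 5.54337 yrs; D_mod = 5.54337/(1+0.0655) = 5.20260 yrs.
ΔP/P ≈ -D_mod · Δy = -5.20260 × (+0.009) = -0.046823 = -4.6823%.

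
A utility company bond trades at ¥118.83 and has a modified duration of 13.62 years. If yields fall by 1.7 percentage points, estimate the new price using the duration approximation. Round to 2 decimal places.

¥146.34

Duration approximation: ΔP/P ≈ -D_mod · Δy = -13.62 × (-0.017) = +0.231540.
New price ≈ 118.83 × (1 + 0.231540) = 146.3438982.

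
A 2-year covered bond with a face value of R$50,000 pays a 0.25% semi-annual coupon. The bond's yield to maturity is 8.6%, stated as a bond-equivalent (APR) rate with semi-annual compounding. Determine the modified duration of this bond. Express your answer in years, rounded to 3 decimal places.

1.914 years

Periodic yield y = 0.043. First find Macaulay duration:
  t   CF        PV=CF/(1+0.043)^t    t·PV
  1        62.50        59.9233        59.9233
  2        62.50        57.4528       114.9057
  3        62.50        55.0842       165.2526
  4    50,062.50    42,303.4025   169,213.6101
  Σ                 42,475.8629   169,553.6917
P = 42,475.8629; Macaulay duration = 169,553.6917 / 42,475.8629 = 3.99177 half-year periods = 1.99588 years.
Modified duration = D_Mac / (1 + y) = 1.99588 / 1.043 = 1.91360 years.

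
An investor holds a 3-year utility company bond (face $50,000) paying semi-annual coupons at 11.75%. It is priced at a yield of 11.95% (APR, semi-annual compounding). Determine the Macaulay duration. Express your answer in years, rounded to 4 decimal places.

Periodic yield y = 0.05975. Discount each cash flow and weight by its period:
  t   CF        PV=CF/(1+0.05975)^t    t·PV
  1     2,937.50     2,771.8802     2,771.8802
  2     2,937.50     2,615.5982     5,231.1963
  3     2,937.50     2,468.1275     7,404.3826
  4     2,937.50     2,328.9715     9,315.8860
  5     2,937.50     2,197.6612    10,988.3062
  6    52,937.50    37,371.7019   224,230.2115
  Σ                 49,753.9405   259,941.8629
Price P = Σ PV = 49,753.9405.
Macaulay duration = Σ(t·PV) / P = 259,941.8629 / 49,753.9405 = 5.22455 half-year periods.
In years: 5.22455 / 2 = 2.61227 years.

2.6123 years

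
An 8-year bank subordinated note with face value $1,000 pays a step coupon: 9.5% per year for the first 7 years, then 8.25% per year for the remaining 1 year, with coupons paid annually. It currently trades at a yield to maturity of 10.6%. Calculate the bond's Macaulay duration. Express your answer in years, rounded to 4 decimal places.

Periodic yield y = 0.106. Discount each cash flow and weight by its year:
  t   CF        PV=CF/(1+0.106)^t    t·PV
  1        95.00        85.8951        85.8951
  2        95.00        77.6629       155.3257
  3        95.00        70.2196       210.6587
  4        95.00        63.4897       253.9587
  5        95.00        57.4048       287.0238
  6        95.00        51.9030       311.4183
  7        95.00        46.9286       328.5003
  8     1,082.50       483.4893     3,867.9146
  Σ                    936.9930     5,500.6953
Price P = Σ PV = 936.9930.
Macaulay duration = Σ(t·PV) / P = 5,500.6953 / 936.9930 = 5.87058 years.

5.8706 years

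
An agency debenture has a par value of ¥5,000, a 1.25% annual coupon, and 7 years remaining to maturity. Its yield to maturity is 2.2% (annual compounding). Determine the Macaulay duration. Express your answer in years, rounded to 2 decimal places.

6.74 years

Periodic yield y = 0.022. Discount each cash flow and weight by its year:
  t   CF        PV=CF/(1+0.022)^t    t·PV
  1        62.50        61.1546        61.1546
  2        62.50        59.8382       119.6763
  3        62.50        58.5501       175.6502
  4        62.50        57.2897       229.1587
  5        62.50        56.0564       280.2822
  6        62.50        54.8497       329.0985
  7     5,062.50     4,347.1914    30,430.3401
  Σ                  4,694.9301    31,625.3606
Price P = Σ PV = 4,694.9301.
Macaulay duration = Σ(t·PV) / P = 31,625.3606 / 4,694.9301 = 6.73607 years.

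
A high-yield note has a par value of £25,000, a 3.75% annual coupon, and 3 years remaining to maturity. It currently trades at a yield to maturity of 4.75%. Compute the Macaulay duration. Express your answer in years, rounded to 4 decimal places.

2.8912 years

Periodic yield y = 0.0475. Discount each cash flow and weight by its year:
  t   CF        PV=CF/(1+0.0475)^t    t·PV
  1       937.50       894.9881       894.9881
  2       937.50       854.4039     1,708.8078
  3    25,937.50    22,566.5942    67,699.7826
  Σ                 24,315.9861    70,303.5784
Price P = Σ PV = 24,315.9861.
Macaulay duration = Σ(t·PV) / P = 70,303.5784 / 24,315.9861 = 2.89125 years.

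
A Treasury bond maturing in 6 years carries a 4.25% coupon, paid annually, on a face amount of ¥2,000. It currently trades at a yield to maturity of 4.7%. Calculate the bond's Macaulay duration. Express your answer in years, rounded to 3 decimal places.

5.413 years

Periodic yield y = 0.047. Discount each cash flow and weight by its year:
  t   CF        PV=CF/(1+0.047)^t    t·PV
  1        85.00        81.1843        81.1843
  2        85.00        77.5400       155.0799
  3        85.00        74.0592       222.1775
  4        85.00        70.7346       282.9386
  5        85.00        67.5594       337.7968
  6     2,085.00     1,582.7997     9,496.7984
  Σ                  1,953.8772    10,575.9756
Price P = Σ PV = 1,953.8772.
Macaulay duration = Σ(t·PV) / P = 10,575.9756 / 1,953.8772 = 5.41281 years.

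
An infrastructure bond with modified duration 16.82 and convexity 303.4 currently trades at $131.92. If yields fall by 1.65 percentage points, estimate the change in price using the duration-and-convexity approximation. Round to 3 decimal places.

Duration effect: -D_mod·Δy = -16.82 × (-0.0165) = +0.277530
Convexity effect: ½·C·(Δy)² = 0.5 × 303.4 × (-0.0165)² = +0.041300325
ΔP/P ≈ +0.277530 + 0.041300325 = +0.318830325
ΔP ≈ 131.92 × (+0.318830325) = +42.060096474.

+$42.060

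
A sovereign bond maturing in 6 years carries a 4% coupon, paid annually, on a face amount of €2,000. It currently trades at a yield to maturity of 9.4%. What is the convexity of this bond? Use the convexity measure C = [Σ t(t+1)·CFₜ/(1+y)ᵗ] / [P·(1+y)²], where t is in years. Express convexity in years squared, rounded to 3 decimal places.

30.146

With y = 0.094:
  t   CF        PV=CF/(1+0.094)^t    t·PV        t(t+1)·PV
  1        80.00        73.1261        73.1261         146.2523
  2        80.00        66.8429       133.6858         401.0575
  3        80.00        61.0996       183.2987         733.1946
  4        80.00        55.8497       223.3987       1,116.9936
  5        80.00        51.0509       255.2545       1,531.5269
  6     2,080.00     1,213.2754     7,279.6526      50,957.5681
  Σ                  1,521.2446     8,148.4164      54,886.5930
P = 1,521.2446.
Convexity = Σ t(t+1)·PV / [P·(1+y)²] = 54,886.5930 / (1,521.2446 × 1.196836) = 30.14620.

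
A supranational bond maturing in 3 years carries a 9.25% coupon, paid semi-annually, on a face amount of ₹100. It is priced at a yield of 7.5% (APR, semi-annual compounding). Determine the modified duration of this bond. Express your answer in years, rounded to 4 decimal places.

Periodic yield y = 0.0375. First find Macaulay duration:
  t   CF        PV=CF/(1+0.0375)^t    t·PV
  1        4.625         4.4578         4.4578
  2        4.625         4.2967         8.5934
  3        4.625         4.1414        12.4242
  4        4.625         3.9917        15.9669
  5        4.625         3.8474        19.2372
  6      104.625        83.8894       503.3361
  Σ                    104.6244       564.0156
P = 104.6244; Macaulay duration = 564.0156 / 104.6244 = 5.39086 half-year periods = 2.69543 years.
Modified duration = D_Mac / (1 + y) = 2.69543 / 1.0375 = 2.59800 years.

2.5980 years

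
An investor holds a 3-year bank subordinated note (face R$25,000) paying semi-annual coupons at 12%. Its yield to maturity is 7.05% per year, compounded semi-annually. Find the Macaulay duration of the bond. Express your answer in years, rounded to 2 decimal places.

Periodic yield y = 0.03525. Discount each cash flow and weight by its period:
  t   CF        PV=CF/(1+0.03525)^t    t·PV
  1     1,500.00     1,448.9254     1,448.9254
  2     1,500.00     1,399.5898     2,799.1797
  3     1,500.00     1,351.9342     4,055.8025
  4     1,500.00     1,305.9011     5,223.6046
  5     1,500.00     1,261.4355     6,307.1777
  6    26,500.00    21,526.5503   129,159.3020
  Σ                 28,294.3364   148,993.9918
Price P = Σ PV = 28,294.3364.
Macaulay duration = Σ(t·PV) / P = 148,993.9918 / 28,294.3364 = 5.26586 half-year periods.
In years: 5.26586 / 2 = 2.63293 years.

2.63 years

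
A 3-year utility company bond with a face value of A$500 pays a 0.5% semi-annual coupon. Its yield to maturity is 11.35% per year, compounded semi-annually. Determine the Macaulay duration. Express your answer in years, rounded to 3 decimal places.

2.977 years

Periodic yield y = 0.05675. Discount each cash flow and weight by its period:
  t   CF        PV=CF/(1+0.05675)^t    t·PV
  1         1.25         1.1829         1.1829
  2         1.25         1.1193         2.2387
  3         1.25         1.0592         3.1777
  4         1.25         1.0024         4.0094
  5         1.25         0.9485         4.7426
  6       501.25       359.9323     2,159.5939
  Σ                    365.2447     2,174.9452
Price P = Σ PV = 365.2447.
Macaulay duration = Σ(t·PV) / P = 2,174.9452 / 365.2447 = 5.95476 half-year periods.
In years: 5.95476 / 2 = 2.97738 years.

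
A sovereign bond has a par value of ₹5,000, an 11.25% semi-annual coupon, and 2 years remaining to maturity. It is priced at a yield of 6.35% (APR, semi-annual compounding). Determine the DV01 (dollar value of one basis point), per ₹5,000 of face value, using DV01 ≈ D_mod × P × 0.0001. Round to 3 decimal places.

₹0.979

Periodic yield y = 0.03175.
  t   CF        PV=CF/(1+0.03175)^t    t·PV
  1       281.25       272.5951       272.5951
  2       281.25       264.2065       528.4131
  3       281.25       256.0761       768.2284
  4     5,281.25     4,660.5676    18,642.2706
  Σ                  5,453.4454    20,211.5072
P = 5,453.4454; D_Mac = 3.70619 half-year periods = 1.85310 yrs; D_mod = 1.79607 yrs.
DV01 ≈ 1.79607 × 5,453.4454 × 0.0001 = 0.979477.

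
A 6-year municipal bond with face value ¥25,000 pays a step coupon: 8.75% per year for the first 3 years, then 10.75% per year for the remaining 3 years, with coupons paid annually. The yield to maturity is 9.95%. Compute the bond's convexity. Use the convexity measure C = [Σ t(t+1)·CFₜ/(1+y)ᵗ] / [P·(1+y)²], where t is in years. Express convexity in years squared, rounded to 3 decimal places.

26.190

With y = 0.0995:
  t   CF        PV=CF/(1+0.0995)^t    t·PV        t(t+1)·PV
  1     2,187.50     1,989.5407     1,989.5407       3,979.0814
  2     2,187.50     1,809.4959     3,618.9917      10,856.9752
  3     2,187.50     1,645.7443     4,937.2329      19,748.9316
  4     2,687.50     1,838.9399     7,355.7596      36,778.7982
  5     2,687.50     1,672.5238     8,362.6190      50,175.7138
  6    27,687.50    15,671.5640    94,029.3842     658,205.6892
  Σ                 24,627.8086   120,293.5281     779,745.1893
P = 24,627.8086.
Convexity = Σ t(t+1)·PV / [P·(1+y)²] = 779,745.1893 / (24,627.8086 × 1.208900) = 26.19006.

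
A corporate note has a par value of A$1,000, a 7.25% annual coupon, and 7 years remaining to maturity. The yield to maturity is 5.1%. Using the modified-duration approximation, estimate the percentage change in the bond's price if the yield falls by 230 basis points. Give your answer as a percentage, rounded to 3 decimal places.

Periodic yield y = 0.051. Modified duration first:
  t   CF        PV=CF/(1+0.051)^t    t·PV
  1        72.50        68.9819        68.9819
  2        72.50        65.6346       131.2691
  3        72.50        62.4496       187.3489
  4        72.50        59.4192       237.6770
  5        72.50        56.5359       282.6796
  6        72.50        53.7925       322.7550
  7     1,072.50       757.1437     5,300.0056
  Σ                  1,123.9574     6,530.7171
P = 1,123.9574; D_Mac = 5.81047 yrs; D_mod = 5.81047/(1+0.051) = 5.52851 yrs.
ΔP/P ≈ -D_mod · Δy = -5.52851 × (-0.023) = +0.127156 = +12.7156%.

+12.716%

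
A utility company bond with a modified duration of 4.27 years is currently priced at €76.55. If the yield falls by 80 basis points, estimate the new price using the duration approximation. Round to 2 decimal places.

Duration approximation: ΔP/P ≈ -D_mod · Δy = -4.27 × (-0.008) = +0.034160.
New price ≈ 76.55 × (1 + 0.034160) = 79.164948.

€79.16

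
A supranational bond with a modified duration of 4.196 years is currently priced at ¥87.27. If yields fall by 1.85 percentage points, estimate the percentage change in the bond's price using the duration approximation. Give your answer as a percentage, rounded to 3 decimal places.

Duration approximation: ΔP/P ≈ -D_mod · Δy = -4.196 × (-0.0185) = +0.077626.
As a percentage: +7.7626%.

+7.763%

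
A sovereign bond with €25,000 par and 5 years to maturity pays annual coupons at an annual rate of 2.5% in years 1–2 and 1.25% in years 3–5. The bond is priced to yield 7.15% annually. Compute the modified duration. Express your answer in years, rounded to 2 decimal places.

4.44 years

Periodic yield y = 0.0715. First find Macaulay duration:
  t   CF        PV=CF/(1+0.0715)^t    t·PV
  1       625.00       583.2944       583.2944
  2       625.00       544.3719     1,088.7437
  3       312.50       254.0233       762.0698
  4       312.50       237.0726       948.2903
  5    25,312.50    17,921.4920    89,607.4602
  Σ                 19,540.2542    92,989.8585
P = 19,540.2542; Macaulay duration = 92,989.8585 / 19,540.2542 = 4.75889 years.
Modified duration = D_Mac / (1 + y) = 4.75889 / 1.0715 = 4.44133 years.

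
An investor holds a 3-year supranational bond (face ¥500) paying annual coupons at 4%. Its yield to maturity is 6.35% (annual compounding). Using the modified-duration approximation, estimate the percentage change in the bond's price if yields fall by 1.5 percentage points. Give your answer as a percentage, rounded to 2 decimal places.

+4.06%

Periodic yield y = 0.0635. Modified duration first:
  t   CF        PV=CF/(1+0.0635)^t    t·PV
  1        20.00        18.8058        18.8058
  2        20.00        17.6830        35.3659
  3       520.00       432.3056     1,296.9168
  Σ                    468.7944     1,351.0886
P = 468.7944; D_Mac = 2.88205 yrs; D_mod = 2.88205/(1+0.0635) = 2.70997 yrs.
ΔP/P ≈ -D_mod · Δy = -2.70997 × (-0.015) = +0.040649 = +4.0649%.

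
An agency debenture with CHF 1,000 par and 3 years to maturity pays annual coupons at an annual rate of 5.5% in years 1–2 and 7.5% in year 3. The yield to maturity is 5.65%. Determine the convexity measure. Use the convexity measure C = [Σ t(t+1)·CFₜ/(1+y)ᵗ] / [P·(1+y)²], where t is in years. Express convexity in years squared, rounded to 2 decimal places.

With y = 0.0565:
  t   CF        PV=CF/(1+0.0565)^t    t·PV        t(t+1)·PV
  1        55.00        52.0587        52.0587         104.1174
  2        55.00        49.2747        98.5493         295.6480
  3     1,075.00       911.5909     2,734.7726      10,939.0903
  Σ                  1,012.9242     2,885.3806      11,338.8556
P = 1,012.9242.
Convexity = Σ t(t+1)·PV / [P·(1+y)²] = 11,338.8556 / (1,012.9242 × 1.116192) = 10.02890.

10.03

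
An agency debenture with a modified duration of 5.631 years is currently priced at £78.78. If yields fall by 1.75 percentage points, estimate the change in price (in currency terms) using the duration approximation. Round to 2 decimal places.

+£7.76

Duration approximation: ΔP/P ≈ -D_mod · Δy = -5.631 × (-0.0175) = +0.0985425.
ΔP ≈ 78.78 × (+0.0985425) = +7.76317815.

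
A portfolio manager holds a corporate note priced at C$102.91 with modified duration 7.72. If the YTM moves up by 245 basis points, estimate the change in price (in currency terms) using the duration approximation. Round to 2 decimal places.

Duration approximation: ΔP/P ≈ -D_mod · Δy = -7.72 × (+0.0245) = -0.189140.
ΔP ≈ 102.91 × (-0.189140) = -19.4643974.

-C$19.46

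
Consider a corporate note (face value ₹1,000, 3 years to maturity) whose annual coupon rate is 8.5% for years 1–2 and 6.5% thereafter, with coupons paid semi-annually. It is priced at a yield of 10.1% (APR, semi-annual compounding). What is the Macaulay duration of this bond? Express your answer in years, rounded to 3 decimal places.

Periodic yield y = 0.0505. Discount each cash flow and weight by its period:
  t   CF        PV=CF/(1+0.0505)^t    t·PV
  1        42.50        40.4569        40.4569
  2        42.50        38.5121        77.0241
  3        42.50        36.6607       109.9821
  4        42.50        34.8983       139.5933
  5        32.50        25.4041       127.0203
  6     1,032.50       768.2697     4,609.6184
  Σ                    944.2018     5,103.6951
Price P = Σ PV = 944.2018.
Macaulay duration = Σ(t·PV) / P = 5,103.6951 / 944.2018 = 5.40530 half-year periods.
In years: 5.40530 / 2 = 2.70265 years.

2.703 years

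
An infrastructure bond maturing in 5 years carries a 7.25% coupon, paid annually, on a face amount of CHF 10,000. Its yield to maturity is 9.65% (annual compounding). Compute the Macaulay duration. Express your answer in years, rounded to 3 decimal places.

4.333 years

Periodic yield y = 0.0965. Discount each cash flow and weight by its year:
  t   CF        PV=CF/(1+0.0965)^t    t·PV
  1       725.00       661.1947       661.1947
  2       725.00       603.0048     1,206.0095
  3       725.00       549.9359     1,649.8078
  4       725.00       501.5376     2,006.1502
  5    10,725.00     6,766.3447    33,831.7237
  Σ                  9,082.0177    39,354.8859
Price P = Σ PV = 9,082.0177.
Macaulay duration = Σ(t·PV) / P = 39,354.8859 / 9,082.0177 = 4.33328 years.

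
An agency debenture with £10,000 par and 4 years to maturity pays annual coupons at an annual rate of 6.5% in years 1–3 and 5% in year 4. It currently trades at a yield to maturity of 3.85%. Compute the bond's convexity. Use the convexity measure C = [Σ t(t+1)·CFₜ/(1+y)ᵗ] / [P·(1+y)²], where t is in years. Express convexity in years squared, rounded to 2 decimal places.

With y = 0.0385:
  t   CF        PV=CF/(1+0.0385)^t    t·PV        t(t+1)·PV
  1       650.00       625.9027       625.9027       1,251.8055
  2       650.00       602.6988     1,205.3977       3,616.1930
  3       650.00       580.3552     1,741.0655       6,964.2620
  4    10,500.00     9,027.4127    36,109.6507     180,548.2533
  Σ                 10,836.3694    39,682.0166     192,380.5138
P = 10,836.3694.
Convexity = Σ t(t+1)·PV / [P·(1+y)²] = 192,380.5138 / (10,836.3694 × 1.078482) = 16.46131.

16.46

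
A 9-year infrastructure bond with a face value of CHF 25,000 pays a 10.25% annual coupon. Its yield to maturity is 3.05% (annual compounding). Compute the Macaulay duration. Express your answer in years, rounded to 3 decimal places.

6.855 years

Periodic yield y = 0.0305. Discount each cash flow and weight by its year:
  t   CF        PV=CF/(1+0.0305)^t    t·PV
  1     2,562.50     2,486.6570     2,486.6570
  2     2,562.50     2,413.0587     4,826.1173
  3     2,562.50     2,341.6387     7,024.9161
  4     2,562.50     2,272.3326     9,089.3302
  5     2,562.50     2,205.0777    11,025.3884
  6     2,562.50     2,139.8134    12,838.8802
  7     2,562.50     2,076.4807    14,535.3650
  8     2,562.50     2,015.0225    16,120.1802
  9    27,562.50    21,032.2939   189,290.6451
  Σ                 38,982.3751   267,237.4795
Price P = Σ PV = 38,982.3751.
Macaulay duration = Σ(t·PV) / P = 267,237.4795 / 38,982.3751 = 6.85534 years.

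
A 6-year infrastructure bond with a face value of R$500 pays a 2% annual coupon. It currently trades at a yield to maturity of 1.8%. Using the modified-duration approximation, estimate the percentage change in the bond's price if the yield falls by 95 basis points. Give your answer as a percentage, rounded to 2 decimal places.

Periodic yield y = 0.018. Modified duration first:
  t   CF        PV=CF/(1+0.018)^t    t·PV
  1        10.00         9.8232         9.8232
  2        10.00         9.6495        19.2990
  3        10.00         9.4789        28.4366
  4        10.00         9.3113        37.2451
  5        10.00         9.1466        45.7331
  6       510.00       458.2300     2,749.3799
  Σ                    505.6394     2,889.9169
P = 505.6394; D_Mac = 5.71537 yrs; D_mod = 5.71537/(1+0.018) = 5.61431 yrs.
ΔP/P ≈ -D_mod · Δy = -5.61431 × (-0.0095) = +0.053336 = +5.3336%.

+5.33%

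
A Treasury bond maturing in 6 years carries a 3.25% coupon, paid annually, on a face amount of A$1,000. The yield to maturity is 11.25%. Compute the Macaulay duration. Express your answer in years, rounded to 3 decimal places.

Periodic yield y = 0.1125. Discount each cash flow and weight by its year:
  t   CF        PV=CF/(1+0.1125)^t    t·PV
  1        32.50        29.2135        29.2135
  2        32.50        26.2593        52.5186
  3        32.50        23.6039        70.8116
  4        32.50        21.2170        84.8679
  5        32.50        19.0714        95.3572
  6     1,032.50       544.6154     3,267.6926
  Σ                    663.9805     3,600.4613
Price P = Σ PV = 663.9805.
Macaulay duration = Σ(t·PV) / P = 3,600.4613 / 663.9805 = 5.42254 years.

5.423 years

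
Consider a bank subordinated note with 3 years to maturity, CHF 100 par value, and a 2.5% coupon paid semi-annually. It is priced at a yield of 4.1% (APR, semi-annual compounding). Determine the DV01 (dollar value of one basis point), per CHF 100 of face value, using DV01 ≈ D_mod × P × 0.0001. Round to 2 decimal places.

Periodic yield y = 0.0205.
  t   CF        PV=CF/(1+0.0205)^t    t·PV
  1         1.25         1.2249         1.2249
  2         1.25         1.2003         2.4006
  3         1.25         1.1762         3.5285
  4         1.25         1.1525         4.6102
  5         1.25         1.1294         5.6470
  6       101.25        89.6431       537.8587
  Σ                     95.5264       555.2699
P = 95.5264; D_Mac = 5.81274 half-year periods = 2.90637 yrs; D_mod = 2.84798 yrs.
DV01 ≈ 2.84798 × 95.5264 × 0.0001 = 0.027206.

CHF 0.03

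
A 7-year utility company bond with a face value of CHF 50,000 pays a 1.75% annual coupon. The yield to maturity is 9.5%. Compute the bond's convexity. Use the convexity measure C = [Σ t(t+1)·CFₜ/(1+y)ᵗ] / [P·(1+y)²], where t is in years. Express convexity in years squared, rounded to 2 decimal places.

With y = 0.095:
  t   CF        PV=CF/(1+0.095)^t    t·PV        t(t+1)·PV
  1       875.00       799.0868       799.0868       1,598.1735
  2       875.00       729.7596     1,459.5192       4,378.5576
  3       875.00       666.4471     1,999.3414       7,997.3654
  4       875.00       608.6275     2,434.5100      12,172.5501
  5       875.00       555.8242     2,779.1210      16,674.7262
  6       875.00       507.6020     3,045.6121      21,319.2847
  7    50,875.00    26,952.9055   188,670.3382   1,509,362.7059
  Σ                 30,820.2527   201,187.5287   1,573,503.3634
P = 30,820.2527.
Convexity = Σ t(t+1)·PV / [P·(1+y)²] = 1,573,503.3634 / (30,820.2527 × 1.199025) = 42.57976.

42.58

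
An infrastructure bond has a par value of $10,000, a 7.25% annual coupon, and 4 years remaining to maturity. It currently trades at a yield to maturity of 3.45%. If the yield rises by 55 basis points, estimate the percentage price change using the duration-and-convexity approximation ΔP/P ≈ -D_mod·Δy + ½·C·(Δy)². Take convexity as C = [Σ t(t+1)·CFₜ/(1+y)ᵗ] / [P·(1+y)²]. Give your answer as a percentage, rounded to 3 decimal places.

With y = 0.0345:
  t   CF        PV=CF/(1+0.0345)^t    t·PV        t(t+1)·PV
  1       725.00       700.8217       700.8217       1,401.6433
  2       725.00       677.4496     1,354.8993       4,064.6978
  3       725.00       654.8571     1,964.5712       7,858.2849
  4    10,725.00     9,364.3000    37,457.2002     187,286.0010
  Σ                 11,397.4284    41,477.4923     200,610.6270
P = 11,397.4284; D_Mac = 3.63920 yrs; D_mod = 3.51783 yrs; C = 16.44698.
Duration effect: -3.51783 × (+0.0055) = -0.019348
Convexity effect: 0.5 × 16.44698 × (0.0055)² = +0.0002488
ΔP/P ≈ -0.019348 + 0.0002488 = -0.019099 = -1.9099%.

-1.910%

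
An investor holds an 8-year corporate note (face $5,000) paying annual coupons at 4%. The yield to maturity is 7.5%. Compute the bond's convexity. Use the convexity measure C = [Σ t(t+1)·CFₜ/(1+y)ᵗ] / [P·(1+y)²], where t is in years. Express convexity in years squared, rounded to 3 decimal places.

50.644

With y = 0.075:
  t   CF        PV=CF/(1+0.075)^t    t·PV        t(t+1)·PV
  1       200.00       186.0465       186.0465         372.0930
  2       200.00       173.0665       346.1330       1,038.3991
  3       200.00       160.9921       482.9763       1,931.9054
  4       200.00       149.7601       599.0404       2,995.2021
  5       200.00       139.3117       696.5586       4,179.3518
  6       200.00       129.5923       777.5538       5,442.8768
  7       200.00       120.5510       843.8569       6,750.8549
  8     5,200.00     2,915.6516    23,325.2129     209,926.9162
  Σ                  3,974.9719    27,257.3785     232,637.5993
P = 3,974.9719.
Convexity = Σ t(t+1)·PV / [P·(1+y)²] = 232,637.5993 / (3,974.9719 × 1.155625) = 50.64411.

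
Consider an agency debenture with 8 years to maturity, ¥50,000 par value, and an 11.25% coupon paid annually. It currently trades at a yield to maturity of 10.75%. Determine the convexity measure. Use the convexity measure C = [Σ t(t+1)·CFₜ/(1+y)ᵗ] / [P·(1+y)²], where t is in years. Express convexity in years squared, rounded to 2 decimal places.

With y = 0.1075:
  t   CF        PV=CF/(1+0.1075)^t    t·PV        t(t+1)·PV
  1     5,625.00     5,079.0068     5,079.0068      10,158.0135
  2     5,625.00     4,586.0106     9,172.0213      27,516.0638
  3     5,625.00     4,140.8674    12,422.6022      49,690.4086
  4     5,625.00     3,738.9322    14,955.7287      74,778.6435
  5     5,625.00     3,376.0110    16,880.0550     101,280.3298
  6     5,625.00     3,048.3169    18,289.9016     128,029.3109
  7     5,625.00     2,752.4306    19,267.0144     154,136.1154
  8    55,625.00    24,576.5063   196,612.0502   1,769,508.4515
  Σ                 51,298.0818   292,678.3800   2,315,097.3371
P = 51,298.0818.
Convexity = Σ t(t+1)·PV / [P·(1+y)²] = 2,315,097.3371 / (51,298.0818 × 1.226556) = 36.79431.

36.79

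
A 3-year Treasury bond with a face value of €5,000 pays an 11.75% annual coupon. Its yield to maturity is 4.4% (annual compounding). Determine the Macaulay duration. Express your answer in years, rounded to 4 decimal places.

2.7231 years

Periodic yield y = 0.044. Discount each cash flow and weight by its year:
  t   CF        PV=CF/(1+0.044)^t    t·PV
  1       587.50       562.7395       562.7395
  2       587.50       539.0225     1,078.0449
  3     5,587.50     4,910.3906    14,731.1718
  Σ                  6,012.1525    16,371.9562
Price P = Σ PV = 6,012.1525.
Macaulay duration = Σ(t·PV) / P = 16,371.9562 / 6,012.1525 = 2.72314 years.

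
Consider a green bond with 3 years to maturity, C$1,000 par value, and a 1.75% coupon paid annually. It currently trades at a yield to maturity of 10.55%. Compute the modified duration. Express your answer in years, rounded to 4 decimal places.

2.6606 years

Periodic yield y = 0.1055. First find Macaulay duration:
  t   CF        PV=CF/(1+0.1055)^t    t·PV
  1        17.50        15.8299        15.8299
  2        17.50        14.3193        28.6385
  3     1,017.50       753.1096     2,259.3288
  Σ                    783.2588     2,303.7972
P = 783.2588; Macaulay duration = 2,303.7972 / 783.2588 = 2.94130 years.
Modified duration = D_Mac / (1 + y) = 2.94130 / 1.1055 = 2.66060 years.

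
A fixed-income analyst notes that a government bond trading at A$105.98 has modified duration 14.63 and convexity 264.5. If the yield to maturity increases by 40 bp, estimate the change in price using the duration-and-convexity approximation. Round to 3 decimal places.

-A$5.978

Duration effect: -D_mod·Δy = -14.63 × (+0.004) = -0.058520
Convexity effect: ½·C·(Δy)² = 0.5 × 264.5 × (0.004)² = +0.0021160
ΔP/P ≈ -0.058520 + 0.0021160 = -0.056404
ΔP ≈ 105.98 × (-0.056404) = -5.97769592.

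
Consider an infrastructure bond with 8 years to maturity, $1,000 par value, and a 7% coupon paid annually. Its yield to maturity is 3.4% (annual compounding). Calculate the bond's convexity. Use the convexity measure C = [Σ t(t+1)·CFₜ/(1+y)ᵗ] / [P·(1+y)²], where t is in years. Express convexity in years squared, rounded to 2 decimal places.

With y = 0.034:
  t   CF        PV=CF/(1+0.034)^t    t·PV        t(t+1)·PV
  1        70.00        67.6983        67.6983         135.3965
  2        70.00        65.4722       130.9444         392.8332
  3        70.00        63.3193       189.9580         759.8322
  4        70.00        61.2373       244.9491       1,224.7456
  5        70.00        59.2237       296.1184       1,776.7102
  6        70.00        57.2763       343.6577       2,405.6038
  7        70.00        55.3929       387.7504       3,102.0036
  8     1,070.00       818.8785     6,551.0280      58,959.2519
  Σ                  1,248.4985     8,212.1043      68,756.3769
P = 1,248.4985.
Convexity = Σ t(t+1)·PV / [P·(1+y)²] = 68,756.3769 / (1,248.4985 × 1.069156) = 51.50909.

51.51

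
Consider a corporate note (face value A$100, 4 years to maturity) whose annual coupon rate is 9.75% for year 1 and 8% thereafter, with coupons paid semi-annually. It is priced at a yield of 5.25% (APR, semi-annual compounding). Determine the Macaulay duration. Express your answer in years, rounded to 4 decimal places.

Periodic yield y = 0.02625. Discount each cash flow and weight by its period:
  t   CF        PV=CF/(1+0.02625)^t    t·PV
  1        4.875         4.7503         4.7503
  2        4.875         4.6288         9.2576
  3        4.000         3.7008        11.1025
  4        4.000         3.6062        14.4247
  5        4.000         3.5139        17.5697
  6        4.000         3.4241        20.5443
  7        4.000         3.3365        23.3553
  8      104.000        84.5294       676.2355
  Σ                    111.4900       777.2400
Price P = Σ PV = 111.4900.
Macaulay duration = Σ(t·PV) / P = 777.2400 / 111.4900 = 6.97139 half-year periods.
In years: 6.97139 / 2 = 3.48569 years.

3.4857 years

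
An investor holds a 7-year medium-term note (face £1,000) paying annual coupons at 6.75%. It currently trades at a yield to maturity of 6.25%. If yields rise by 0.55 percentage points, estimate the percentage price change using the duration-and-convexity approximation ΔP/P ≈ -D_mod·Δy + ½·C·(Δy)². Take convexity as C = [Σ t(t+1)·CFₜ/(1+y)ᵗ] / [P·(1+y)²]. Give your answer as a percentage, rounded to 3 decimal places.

-2.955%

With y = 0.0625:
  t   CF        PV=CF/(1+0.0625)^t    t·PV        t(t+1)·PV
  1        67.50        63.5294        63.5294         127.0588
  2        67.50        59.7924       119.5848         358.7543
  3        67.50        56.2752       168.8256         675.3023
  4        67.50        52.9649       211.8595       1,059.2977
  5        67.50        49.8493       249.2465       1,495.4791
  6        67.50        46.9170       281.5019       1,970.5136
  7     1,067.50       698.3374     4,888.3619      39,106.8954
  Σ                  1,027.6656     5,982.9097      44,793.3011
P = 1,027.6656; D_Mac = 5.82184 yrs; D_mod = 5.47938 yrs; C = 38.61032.
Duration effect: -5.47938 × (+0.0055) = -0.030137
Convexity effect: 0.5 × 38.61032 × (0.0055)² = +0.0005840
ΔP/P ≈ -0.030137 + 0.0005840 = -0.029553 = -2.9553%.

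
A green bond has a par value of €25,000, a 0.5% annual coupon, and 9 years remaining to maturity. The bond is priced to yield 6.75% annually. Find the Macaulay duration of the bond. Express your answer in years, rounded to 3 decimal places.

8.752 years

Periodic yield y = 0.0675. Discount each cash flow and weight by its year:
  t   CF        PV=CF/(1+0.0675)^t    t·PV
  1       125.00       117.0960       117.0960
  2       125.00       109.6918       219.3836
  3       125.00       102.7558       308.2674
  4       125.00        96.2584       385.0335
  5       125.00        90.1718       450.8588
  6       125.00        84.4700       506.8203
  7       125.00        79.1288       553.9019
  8       125.00        74.1254       593.0031
  9    25,125.00    13,957.0977   125,613.8789
  Σ                 14,710.7957   128,748.2435
Price P = Σ PV = 14,710.7957.
Macaulay duration = Σ(t·PV) / P = 128,748.2435 / 14,710.7957 = 8.75196 years.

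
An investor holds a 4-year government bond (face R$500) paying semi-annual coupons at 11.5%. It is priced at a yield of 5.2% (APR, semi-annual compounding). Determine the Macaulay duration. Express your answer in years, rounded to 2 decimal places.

Periodic yield y = 0.026. Discount each cash flow and weight by its period:
  t   CF        PV=CF/(1+0.026)^t    t·PV
  1        28.75        28.0214        28.0214
  2        28.75        27.3113        54.6227
  3        28.75        26.6192        79.8577
  4        28.75        25.9447       103.7787
  5        28.75        25.2872       126.4361
  6        28.75        24.6464       147.8785
  7        28.75        24.0218       168.1529
  8       528.75       430.5975     3,444.7799
  Σ                    612.4497     4,153.5280
Price P = Σ PV = 612.4497.
Macaulay duration = Σ(t·PV) / P = 4,153.5280 / 612.4497 = 6.78183 half-year periods.
In years: 6.78183 / 2 = 3.39091 years.

3.39 years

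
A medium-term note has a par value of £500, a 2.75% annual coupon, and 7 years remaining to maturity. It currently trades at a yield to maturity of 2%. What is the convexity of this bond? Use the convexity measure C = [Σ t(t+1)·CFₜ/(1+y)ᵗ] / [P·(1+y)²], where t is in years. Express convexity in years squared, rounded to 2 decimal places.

48.49

With y = 0.02:
  t   CF        PV=CF/(1+0.02)^t    t·PV        t(t+1)·PV
  1        13.75        13.4804        13.4804          26.9608
  2        13.75        13.2161        26.4321          79.2964
  3        13.75        12.9569        38.8708         155.4832
  4        13.75        12.7029        50.8115         254.0575
  5        13.75        12.4538        62.2690         373.6140
  6        13.75        12.2096        73.2576         512.8035
  7       513.75       447.2503     3,130.7520      25,046.0163
  Σ                    524.2700     3,395.8735      26,448.2317
P = 524.2700.
Convexity = Σ t(t+1)·PV / [P·(1+y)²] = 26,448.2317 / (524.2700 × 1.040400) = 48.48879.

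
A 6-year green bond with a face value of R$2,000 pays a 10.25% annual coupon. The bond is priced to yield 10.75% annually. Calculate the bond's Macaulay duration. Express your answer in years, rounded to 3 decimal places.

Periodic yield y = 0.1075. Discount each cash flow and weight by its year:
  t   CF        PV=CF/(1+0.1075)^t    t·PV
  1       205.00       185.1016       185.1016
  2       205.00       167.1346       334.2692
  3       205.00       150.9116       452.7348
  4       205.00       136.2633       545.0532
  5       205.00       123.0368       615.1842
  6     2,205.00     1,194.9402     7,169.6414
  Σ                  1,957.3882     9,301.9845
Price P = Σ PV = 1,957.3882.
Macaulay duration = Σ(t·PV) / P = 9,301.9845 / 1,957.3882 = 4.75224 years.

4.752 years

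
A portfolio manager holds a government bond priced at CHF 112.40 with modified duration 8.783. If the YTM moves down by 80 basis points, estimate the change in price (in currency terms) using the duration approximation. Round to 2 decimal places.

Duration approximation: ΔP/P ≈ -D_mod · Δy = -8.783 × (-0.008) = +0.070264.
ΔP ≈ 112.40 × (+0.070264) = +7.8976736.

+CHF 7.90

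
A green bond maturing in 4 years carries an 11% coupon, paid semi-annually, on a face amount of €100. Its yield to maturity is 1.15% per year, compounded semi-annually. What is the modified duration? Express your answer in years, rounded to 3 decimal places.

Periodic yield y = 0.00575. First find Macaulay duration:
  t   CF        PV=CF/(1+0.00575)^t    t·PV
  1         5.50         5.4686         5.4686
  2         5.50         5.4373        10.8746
  3         5.50         5.4062        16.2186
  4         5.50         5.3753        21.5012
  5         5.50         5.3446        26.7228
  6         5.50         5.3140        31.8841
  7         5.50         5.2836        36.9854
  8       105.50       100.7702       806.1616
  Σ                    138.3998       955.8169
P = 138.3998; Macaulay duration = 955.8169 / 138.3998 = 6.90620 half-year periods = 3.45310 years.
Modified duration = D_Mac / (1 + y) = 3.45310 / 1.00575 = 3.43336 years.

3.433 years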